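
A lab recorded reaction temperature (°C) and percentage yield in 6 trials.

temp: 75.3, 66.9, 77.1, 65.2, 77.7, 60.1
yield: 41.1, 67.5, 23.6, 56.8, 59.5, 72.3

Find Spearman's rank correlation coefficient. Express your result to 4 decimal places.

-0.5429

Rank temp: 4, 3, 5, 2, 6, 1
Rank yield: 2, 5, 1, 3, 4, 6
d = rank(temp) − rank(yield): 2, -2, 4, -1, 2, -5; Σd² = 54
ρ = 1 − 6Σd² / [n(n²−1)] = 1 − 6×54 / (6×35) = 1 − 324/210 ≈ -0.5429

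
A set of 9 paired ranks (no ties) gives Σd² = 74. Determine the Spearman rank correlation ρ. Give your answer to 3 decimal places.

0.383

ρ = 1 − 6Σd² / [n(n²−1)] = 1 − 6×74 / (9×80)
  = 1 − 444/720 = 1 − 0.6167 ≈ 0.383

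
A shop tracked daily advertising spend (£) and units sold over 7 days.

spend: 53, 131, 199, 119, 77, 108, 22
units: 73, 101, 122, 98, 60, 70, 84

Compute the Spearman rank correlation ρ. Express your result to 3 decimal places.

0.679

Rank spend: 2, 6, 7, 5, 3, 4, 1
Rank units: 3, 6, 7, 5, 1, 2, 4
d = rank(spend) − rank(units): -1, 0, 0, 0, 2, 2, -3; Σd² = 18
ρ = 1 − 6Σd² / [n(n²−1)] = 1 − 6×18 / (7×48) = 1 − 108/336 ≈ 0.679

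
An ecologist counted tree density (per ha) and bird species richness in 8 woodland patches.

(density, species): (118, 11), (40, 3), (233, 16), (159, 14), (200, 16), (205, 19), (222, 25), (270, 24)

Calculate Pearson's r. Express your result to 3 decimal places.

n = 8, Σx = 1447, Σy = 128, Σx² = 299303, Σy² = 2400, Σxy = 26497
nΣxy − ΣxΣy = 211976 − 185216 = 26760
nΣx² − (Σx)² = 2394424 − 2093809 = 300615; nΣy² − (Σy)² = 19200 − 16384 = 2816
r = 26760 / √(300615 × 2816) = 26760 / 29095.2202 ≈ 0.920

0.920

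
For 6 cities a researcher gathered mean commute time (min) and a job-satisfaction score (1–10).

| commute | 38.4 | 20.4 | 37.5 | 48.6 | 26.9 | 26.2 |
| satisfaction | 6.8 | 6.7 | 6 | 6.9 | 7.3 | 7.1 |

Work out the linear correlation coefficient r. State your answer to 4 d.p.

-0.2538

n = 6, Σx = 198, Σy = 40.8, Σx² = 7068.98, Σy² = 278.44, Σxy = 1340.53
nΣxy − ΣxΣy = 8043.18 − 8078.4 = -35.22
nΣx² − (Σx)² = 42413.88 − 39204 = 3209.88; nΣy² − (Σy)² = 1670.64 − 1664.64 = 6
r = -35.22 / √(3209.88 × 6) = -35.22 / 138.7778 ≈ -0.2538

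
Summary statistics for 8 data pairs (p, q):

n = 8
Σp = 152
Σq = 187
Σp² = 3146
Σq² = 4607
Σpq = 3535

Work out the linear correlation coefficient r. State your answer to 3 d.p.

-0.073

r = (nΣpq − ΣpΣq) / √[(nΣp² − (Σp)²)(nΣq² − (Σq)²)]
Numerator: 8×3535 − 152×187 = -144
Denominator: √[(25168 − 23104)(36856 − 34969)] = √[2064 × 1887] = 1973.5167
r = -144 / 1973.5167 ≈ -0.073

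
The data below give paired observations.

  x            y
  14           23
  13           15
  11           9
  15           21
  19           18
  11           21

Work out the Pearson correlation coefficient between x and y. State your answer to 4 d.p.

n = 6, Σx = 83, Σy = 107, Σx² = 1193, Σy² = 2041, Σxy = 1504
nΣxy − ΣxΣy = 9024 − 8881 = 143
nΣx² − (Σx)² = 7158 − 6889 = 269; nΣy² − (Σy)² = 12246 − 11449 = 797
r = 143 / √(269 × 797) = 143 / 463.0259 ≈ 0.3088

0.3088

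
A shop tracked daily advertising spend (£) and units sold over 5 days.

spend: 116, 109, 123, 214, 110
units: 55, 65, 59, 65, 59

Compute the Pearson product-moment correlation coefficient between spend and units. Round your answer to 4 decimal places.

0.5127

n = 5, Σx = 672, Σy = 303, Σx² = 98362, Σy² = 18437, Σxy = 41122
nΣxy − ΣxΣy = 205610 − 203616 = 1994
nΣx² − (Σx)² = 491810 − 451584 = 40226; nΣy² − (Σy)² = 92185 − 91809 = 376
r = 1994 / √(40226 × 376) = 1994 / 3889.0842 ≈ 0.5127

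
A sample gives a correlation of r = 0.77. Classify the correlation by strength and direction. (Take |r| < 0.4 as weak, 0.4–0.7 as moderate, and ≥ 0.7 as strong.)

r = 0.77 > 0 so the relationship is positive.
|r| = 0.77, which falls in the strong range.

strong positive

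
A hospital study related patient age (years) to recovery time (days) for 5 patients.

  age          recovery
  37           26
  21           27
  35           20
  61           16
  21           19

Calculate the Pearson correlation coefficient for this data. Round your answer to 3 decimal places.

n = 5, Σx = 175, Σy = 108, Σx² = 7197, Σy² = 2422, Σxy = 3604
nΣxy − ΣxΣy = 18020 − 18900 = -880
nΣx² − (Σx)² = 35985 − 30625 = 5360; nΣy² − (Σy)² = 12110 − 11664 = 446
r = -880 / √(5360 × 446) = -880 / 1546.1436 ≈ -0.569

-0.569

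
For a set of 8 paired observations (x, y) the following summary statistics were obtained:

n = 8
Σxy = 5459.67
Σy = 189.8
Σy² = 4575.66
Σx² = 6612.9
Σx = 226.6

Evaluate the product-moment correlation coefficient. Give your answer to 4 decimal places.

r = (nΣxy − ΣxΣy) / √[(nΣx² − (Σx)²)(nΣy² − (Σy)²)]
Numerator: 8×5459.67 − 226.6×189.8 = 668.68
Denominator: √[(52903.2 − 51347.56)(36605.28 − 36024.04)] = √[1555.64 × 581.24] = 950.8944
r = 668.68 / 950.8944 ≈ 0.7032

0.7032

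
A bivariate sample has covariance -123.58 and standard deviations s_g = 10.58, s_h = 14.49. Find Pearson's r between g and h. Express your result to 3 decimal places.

r = Cov(g,h) / (s_g · s_h) = -123.58 / (10.58 × 14.49)
  = -123.58 / 153.3042 ≈ -0.806

-0.806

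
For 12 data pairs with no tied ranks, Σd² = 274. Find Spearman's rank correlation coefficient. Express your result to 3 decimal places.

ρ = 1 − 6Σd² / [n(n²−1)] = 1 − 6×274 / (12×143)
  = 1 − 1644/1716 = 1 − 0.9580 ≈ 0.042

0.042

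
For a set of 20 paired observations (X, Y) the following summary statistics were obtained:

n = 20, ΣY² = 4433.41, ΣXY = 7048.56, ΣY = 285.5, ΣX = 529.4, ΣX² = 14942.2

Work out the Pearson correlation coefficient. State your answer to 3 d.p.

r = (nΣXY − ΣXΣY) / √[(nΣX² − (ΣX)²)(nΣY² − (ΣY)²)]
Numerator: 20×7048.56 − 529.4×285.5 = -10172.5
Denominator: √[(298844 − 280264.36)(88668.2 − 81510.25)] = √[18579.64 × 7157.95] = 11532.2216
r = -10172.5 / 11532.2216 ≈ -0.882

-0.882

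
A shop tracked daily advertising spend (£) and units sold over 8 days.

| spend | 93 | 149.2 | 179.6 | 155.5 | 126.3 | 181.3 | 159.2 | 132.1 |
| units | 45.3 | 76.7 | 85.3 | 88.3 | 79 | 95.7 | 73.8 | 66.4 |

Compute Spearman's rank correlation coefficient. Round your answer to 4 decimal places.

Rank spend: 1, 4, 7, 5, 2, 8, 6, 3
Rank units: 1, 4, 6, 7, 5, 8, 3, 2
d = rank(spend) − rank(units): 0, 0, 1, -2, -3, 0, 3, 1; Σd² = 24
ρ = 1 − 6Σd² / [n(n²−1)] = 1 − 6×24 / (8×63) = 1 − 144/504 ≈ 0.7143

0.7143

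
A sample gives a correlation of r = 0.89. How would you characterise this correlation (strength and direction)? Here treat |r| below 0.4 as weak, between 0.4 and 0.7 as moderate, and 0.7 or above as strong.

r = 0.89 > 0 so the relationship is positive.
|r| = 0.89, which falls in the strong range.

strong positive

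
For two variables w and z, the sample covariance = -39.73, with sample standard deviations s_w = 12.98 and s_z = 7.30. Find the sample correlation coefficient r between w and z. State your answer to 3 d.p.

-0.419

r = Cov(w,z) / (s_w · s_z) = -39.73 / (12.98 × 7.30)
  = -39.73 / 94.7540 ≈ -0.419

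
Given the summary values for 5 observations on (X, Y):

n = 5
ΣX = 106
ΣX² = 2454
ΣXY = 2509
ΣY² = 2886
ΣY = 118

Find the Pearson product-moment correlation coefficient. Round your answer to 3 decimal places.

r = (nΣXY − ΣXΣY) / √[(nΣX² − (ΣX)²)(nΣY² − (ΣY)²)]
Numerator: 5×2509 − 106×118 = 37
Denominator: √[(12270 − 11236)(14430 − 13924)] = √[1034 × 506] = 723.3284
r = 37 / 723.3284 ≈ 0.051

0.051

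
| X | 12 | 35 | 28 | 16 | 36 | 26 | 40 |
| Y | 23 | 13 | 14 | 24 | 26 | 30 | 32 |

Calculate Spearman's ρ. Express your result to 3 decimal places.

0.321

Rank X: 1, 5, 4, 2, 6, 3, 7
Rank Y: 3, 1, 2, 4, 5, 6, 7
d = rank(X) − rank(Y): -2, 4, 2, -2, 1, -3, 0; Σd² = 38
ρ = 1 − 6Σd² / [n(n²−1)] = 1 − 6×38 / (7×48) = 1 − 228/336 ≈ 0.321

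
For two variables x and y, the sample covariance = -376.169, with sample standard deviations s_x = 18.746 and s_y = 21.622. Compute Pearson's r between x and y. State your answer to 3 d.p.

r = Cov(x,y) / (s_x · s_y) = -376.169 / (18.746 × 21.622)
  = -376.169 / 405.3260 ≈ -0.928

-0.928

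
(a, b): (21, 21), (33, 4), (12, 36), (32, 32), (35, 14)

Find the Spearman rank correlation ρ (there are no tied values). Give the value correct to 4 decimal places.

-0.8000

Rank a: 2, 4, 1, 3, 5
Rank b: 3, 1, 5, 4, 2
d = rank(a) − rank(b): -1, 3, -4, -1, 3; Σd² = 36
ρ = 1 − 6Σd² / [n(n²−1)] = 1 − 6×36 / (5×24) = 1 − 216/120 ≈ -0.8000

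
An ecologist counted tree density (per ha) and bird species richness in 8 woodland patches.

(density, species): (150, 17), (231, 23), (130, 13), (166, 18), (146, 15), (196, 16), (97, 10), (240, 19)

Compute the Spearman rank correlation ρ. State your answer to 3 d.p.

0.905

Rank density: 4, 7, 2, 5, 3, 6, 1, 8
Rank species: 5, 8, 2, 6, 3, 4, 1, 7
d = rank(density) − rank(species): -1, -1, 0, -1, 0, 2, 0, 1; Σd² = 8
ρ = 1 − 6Σd² / [n(n²−1)] = 1 − 6×8 / (8×63) = 1 − 48/504 ≈ 0.905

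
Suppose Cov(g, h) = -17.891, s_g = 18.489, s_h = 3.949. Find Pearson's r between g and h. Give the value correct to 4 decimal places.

r = Cov(g,h) / (s_g · s_h) = -17.891 / (18.489 × 3.949)
  = -17.891 / 73.0131 ≈ -0.2450

-0.2450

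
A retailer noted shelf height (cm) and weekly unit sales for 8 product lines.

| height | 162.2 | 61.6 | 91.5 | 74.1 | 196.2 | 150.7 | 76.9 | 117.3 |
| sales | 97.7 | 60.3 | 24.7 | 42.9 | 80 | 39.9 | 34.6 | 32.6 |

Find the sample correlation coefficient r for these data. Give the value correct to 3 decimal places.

n = 8, Σx = 930.5, Σy = 412.7, Σx² = 124844.29, Σy² = 25883.81, Σxy = 53194.01
nΣxy − ΣxΣy = 425552.08 − 384017.35 = 41534.73
nΣx² − (Σx)² = 998754.32 − 865830.25 = 132924.07; nΣy² − (Σy)² = 207070.48 − 170321.29 = 36749.19
r = 41534.73 / √(132924.07 × 36749.19) = 41534.73 / 69891.7156 ≈ 0.594

0.594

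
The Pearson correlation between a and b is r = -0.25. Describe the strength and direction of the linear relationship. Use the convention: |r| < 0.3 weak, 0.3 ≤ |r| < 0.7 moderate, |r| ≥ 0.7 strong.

r = -0.25 < 0 so the relationship is negative.
|r| = 0.25, which falls in the weak range.

weak negative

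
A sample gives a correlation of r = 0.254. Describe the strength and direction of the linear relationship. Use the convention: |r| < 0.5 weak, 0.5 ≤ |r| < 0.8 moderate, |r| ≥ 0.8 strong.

weak positive

r = 0.254 > 0 so the relationship is positive.
|r| = 0.254, which falls in the weak range.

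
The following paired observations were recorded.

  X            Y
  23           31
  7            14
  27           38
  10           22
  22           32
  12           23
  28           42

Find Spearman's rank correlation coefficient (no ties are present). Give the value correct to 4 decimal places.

Rank X: 5, 1, 6, 2, 4, 3, 7
Rank Y: 4, 1, 6, 2, 5, 3, 7
d = rank(X) − rank(Y): 1, 0, 0, 0, -1, 0, 0; Σd² = 2
ρ = 1 − 6Σd² / [n(n²−1)] = 1 − 6×2 / (7×48) = 1 − 12/336 ≈ 0.9643

0.9643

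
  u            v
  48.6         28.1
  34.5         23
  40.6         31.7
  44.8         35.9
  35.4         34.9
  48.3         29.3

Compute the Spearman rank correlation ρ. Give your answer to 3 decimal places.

Rank u: 6, 1, 3, 4, 2, 5
Rank v: 2, 1, 4, 6, 5, 3
d = rank(u) − rank(v): 4, 0, -1, -2, -3, 2; Σd² = 34
ρ = 1 − 6Σd² / [n(n²−1)] = 1 − 6×34 / (6×35) = 1 − 204/210 ≈ 0.029

0.029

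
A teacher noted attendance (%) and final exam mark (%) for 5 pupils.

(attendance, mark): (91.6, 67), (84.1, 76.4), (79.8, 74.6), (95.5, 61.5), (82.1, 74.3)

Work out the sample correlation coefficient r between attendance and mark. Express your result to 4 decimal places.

-0.9382

n = 5, Σx = 433.1, Σy = 353.8, Σx² = 37692.07, Σy² = 25193.86, Σxy = 30488.8
nΣxy − ΣxΣy = 152444 − 153230.78 = -786.78
nΣx² − (Σx)² = 188460.35 − 187575.61 = 884.74; nΣy² − (Σy)² = 125969.3 − 125174.44 = 794.86
r = -786.78 / √(884.74 × 794.86) = -786.78 / 838.5967 ≈ -0.9382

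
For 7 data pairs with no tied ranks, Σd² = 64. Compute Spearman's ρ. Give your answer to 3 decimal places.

-0.143

ρ = 1 − 6Σd² / [n(n²−1)] = 1 − 6×64 / (7×48)
  = 1 − 384/336 = 1 − 1.1429 ≈ -0.143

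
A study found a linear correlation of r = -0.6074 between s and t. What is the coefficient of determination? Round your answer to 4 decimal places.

0.3689

r² = (-0.6074)² = 0.3689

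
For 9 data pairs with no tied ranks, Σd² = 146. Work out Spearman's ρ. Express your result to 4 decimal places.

ρ = 1 − 6Σd² / [n(n²−1)] = 1 − 6×146 / (9×80)
  = 1 − 876/720 = 1 − 1.21667 ≈ -0.2167

-0.2167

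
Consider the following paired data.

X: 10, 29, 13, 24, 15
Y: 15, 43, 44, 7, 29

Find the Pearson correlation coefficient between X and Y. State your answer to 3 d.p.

0.115

n = 5, ΣX = 91, ΣY = 138, ΣX² = 1911, ΣY² = 4900, ΣXY = 2572
nΣXY − ΣXΣY = 12860 − 12558 = 302
nΣX² − (ΣX)² = 9555 − 8281 = 1274; nΣY² − (ΣY)² = 24500 − 19044 = 5456
r = 302 / √(1274 × 5456) = 302 / 2636.4643 ≈ 0.115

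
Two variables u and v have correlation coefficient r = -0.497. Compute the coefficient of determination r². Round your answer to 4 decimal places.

r² = (-0.497)² = 0.2470

0.2470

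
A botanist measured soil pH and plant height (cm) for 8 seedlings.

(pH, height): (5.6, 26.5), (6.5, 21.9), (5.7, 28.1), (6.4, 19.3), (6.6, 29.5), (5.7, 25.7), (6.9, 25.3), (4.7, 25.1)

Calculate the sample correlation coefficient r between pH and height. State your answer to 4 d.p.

n = 8, Σx = 48.1, Σy = 201.4, Σx² = 292.81, Σy² = 5144.8, Σxy = 1208.17
nΣxy − ΣxΣy = 9665.36 − 9687.34 = -21.98
nΣx² − (Σx)² = 2342.48 − 2313.61 = 28.87; nΣy² − (Σy)² = 41158.4 − 40561.96 = 596.44
r = -21.98 / √(28.87 × 596.44) = -21.98 / 131.2220 ≈ -0.1675

-0.1675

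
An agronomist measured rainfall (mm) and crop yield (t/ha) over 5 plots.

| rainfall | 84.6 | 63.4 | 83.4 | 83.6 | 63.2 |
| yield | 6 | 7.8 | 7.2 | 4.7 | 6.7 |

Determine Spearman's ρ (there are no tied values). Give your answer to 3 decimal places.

-0.600

Rank rainfall: 5, 2, 3, 4, 1
Rank yield: 2, 5, 4, 1, 3
d = rank(rainfall) − rank(yield): 3, -3, -1, 3, -2; Σd² = 32
ρ = 1 − 6Σd² / [n(n²−1)] = 1 − 6×32 / (5×24) = 1 − 192/120 ≈ -0.600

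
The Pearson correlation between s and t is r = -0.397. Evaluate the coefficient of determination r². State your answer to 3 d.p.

0.158

r² = (-0.397)² = 0.158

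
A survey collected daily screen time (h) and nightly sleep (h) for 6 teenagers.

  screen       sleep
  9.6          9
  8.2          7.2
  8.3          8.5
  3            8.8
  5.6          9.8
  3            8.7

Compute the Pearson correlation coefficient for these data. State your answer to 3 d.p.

-0.278

n = 6, Σx = 37.7, Σy = 52, Σx² = 277.65, Σy² = 454.26, Σxy = 323.37
nΣxy − ΣxΣy = 1940.22 − 1960.4 = -20.18
nΣx² − (Σx)² = 1665.9 − 1421.29 = 244.61; nΣy² − (Σy)² = 2725.56 − 2704 = 21.56
r = -20.18 / √(244.61 × 21.56) = -20.18 / 72.6209 ≈ -0.278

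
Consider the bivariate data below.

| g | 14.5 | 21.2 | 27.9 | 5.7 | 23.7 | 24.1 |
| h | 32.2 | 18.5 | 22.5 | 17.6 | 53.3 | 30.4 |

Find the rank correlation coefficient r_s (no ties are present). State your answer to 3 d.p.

Rank g: 2, 3, 6, 1, 4, 5
Rank h: 5, 2, 3, 1, 6, 4
d = rank(g) − rank(h): -3, 1, 3, 0, -2, 1; Σd² = 24
ρ = 1 − 6Σd² / [n(n²−1)] = 1 − 6×24 / (6×35) = 1 − 144/210 ≈ 0.314

0.314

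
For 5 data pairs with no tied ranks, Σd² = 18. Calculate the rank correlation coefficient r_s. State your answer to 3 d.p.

ρ = 1 − 6Σd² / [n(n²−1)] = 1 − 6×18 / (5×24)
  = 1 − 108/120 = 1 − 0.9000 ≈ 0.100

0.100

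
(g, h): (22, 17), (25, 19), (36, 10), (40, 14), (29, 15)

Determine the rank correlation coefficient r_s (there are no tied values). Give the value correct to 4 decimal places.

Rank g: 1, 2, 4, 5, 3
Rank h: 4, 5, 1, 2, 3
d = rank(g) − rank(h): -3, -3, 3, 3, 0; Σd² = 36
ρ = 1 − 6Σd² / [n(n²−1)] = 1 − 6×36 / (5×24) = 1 − 216/120 ≈ -0.8000

-0.8000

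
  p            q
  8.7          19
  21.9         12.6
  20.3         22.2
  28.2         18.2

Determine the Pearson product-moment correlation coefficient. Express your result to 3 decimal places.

n = 4, Σp = 79.1, Σq = 72, Σp² = 1762.63, Σq² = 1343.84, Σpq = 1405.14
nΣpq − ΣpΣq = 5620.56 − 5695.2 = -74.64
nΣp² − (Σp)² = 7050.52 − 6256.81 = 793.71; nΣq² − (Σq)² = 5375.36 − 5184 = 191.36
r = -74.64 / √(793.71 × 191.36) = -74.64 / 389.7234 ≈ -0.192

-0.192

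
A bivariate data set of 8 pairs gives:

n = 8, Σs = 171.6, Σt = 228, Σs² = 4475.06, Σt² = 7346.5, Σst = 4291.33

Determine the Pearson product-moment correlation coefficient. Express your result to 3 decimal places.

-0.730

r = (nΣst − ΣsΣt) / √[(nΣs² − (Σs)²)(nΣt² − (Σt)²)]
Numerator: 8×4291.33 − 171.6×228 = -4794.16
Denominator: √[(35800.48 − 29446.56)(58772 − 51984)] = √[6353.92 × 6788] = 6567.3746
r = -4794.16 / 6567.3746 ≈ -0.730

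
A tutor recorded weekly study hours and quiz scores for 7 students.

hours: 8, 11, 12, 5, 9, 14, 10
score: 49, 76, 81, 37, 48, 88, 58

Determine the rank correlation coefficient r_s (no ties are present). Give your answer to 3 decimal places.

0.964

Rank hours: 2, 5, 6, 1, 3, 7, 4
Rank score: 3, 5, 6, 1, 2, 7, 4
d = rank(hours) − rank(score): -1, 0, 0, 0, 1, 0, 0; Σd² = 2
ρ = 1 − 6Σd² / [n(n²−1)] = 1 − 6×2 / (7×48) = 1 − 12/336 ≈ 0.964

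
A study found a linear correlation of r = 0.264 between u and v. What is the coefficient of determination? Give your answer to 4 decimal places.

r² = (0.264)² = 0.0697

0.0697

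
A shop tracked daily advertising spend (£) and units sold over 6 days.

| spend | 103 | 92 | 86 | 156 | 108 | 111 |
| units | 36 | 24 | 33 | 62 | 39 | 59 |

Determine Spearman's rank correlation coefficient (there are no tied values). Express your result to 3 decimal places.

Rank spend: 3, 2, 1, 6, 4, 5
Rank units: 3, 1, 2, 6, 4, 5
d = rank(spend) − rank(units): 0, 1, -1, 0, 0, 0; Σd² = 2
ρ = 1 − 6Σd² / [n(n²−1)] = 1 − 6×2 / (6×35) = 1 − 12/210 ≈ 0.943

0.943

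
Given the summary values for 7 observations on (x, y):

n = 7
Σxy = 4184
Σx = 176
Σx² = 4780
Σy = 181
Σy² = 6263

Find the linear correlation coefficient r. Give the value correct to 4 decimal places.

r = (nΣxy − ΣxΣy) / √[(nΣx² − (Σx)²)(nΣy² − (Σy)²)]
Numerator: 7×4184 − 176×181 = -2568
Denominator: √[(33460 − 30976)(43841 − 32761)] = √[2484 × 11080] = 5246.2101
r = -2568 / 5246.2101 ≈ -0.4895

-0.4895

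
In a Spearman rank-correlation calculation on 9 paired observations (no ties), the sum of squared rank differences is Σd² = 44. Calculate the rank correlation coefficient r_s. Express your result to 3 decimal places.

0.633

ρ = 1 − 6Σd² / [n(n²−1)] = 1 − 6×44 / (9×80)
  = 1 − 264/720 = 1 − 0.3667 ≈ 0.633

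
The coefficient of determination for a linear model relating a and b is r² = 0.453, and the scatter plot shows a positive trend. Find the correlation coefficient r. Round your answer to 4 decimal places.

|r| = √0.453 = 0.6731
The association is positive, so r = 0.6731.

0.6731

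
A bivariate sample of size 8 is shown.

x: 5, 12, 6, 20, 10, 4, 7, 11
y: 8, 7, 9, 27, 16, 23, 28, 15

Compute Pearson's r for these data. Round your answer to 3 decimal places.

n = 8, Σx = 75, Σy = 133, Σx² = 891, Σy² = 2717, Σxy = 1331
nΣxy − ΣxΣy = 10648 − 9975 = 673
nΣx² − (Σx)² = 7128 − 5625 = 1503; nΣy² − (Σy)² = 21736 − 17689 = 4047
r = 673 / √(1503 × 4047) = 673 / 2466.3011 ≈ 0.273

0.273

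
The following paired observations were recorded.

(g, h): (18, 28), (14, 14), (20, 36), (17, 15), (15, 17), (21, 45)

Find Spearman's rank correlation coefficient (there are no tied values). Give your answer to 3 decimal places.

Rank g: 4, 1, 5, 3, 2, 6
Rank h: 4, 1, 5, 2, 3, 6
d = rank(g) − rank(h): 0, 0, 0, 1, -1, 0; Σd² = 2
ρ = 1 − 6Σd² / [n(n²−1)] = 1 − 6×2 / (6×35) = 1 − 12/210 ≈ 0.943

0.943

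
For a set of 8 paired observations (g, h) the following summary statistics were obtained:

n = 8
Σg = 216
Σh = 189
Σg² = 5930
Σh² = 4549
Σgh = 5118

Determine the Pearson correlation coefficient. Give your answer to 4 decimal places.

r = (nΣgh − ΣgΣh) / √[(nΣg² − (Σg)²)(nΣh² − (Σh)²)]
Numerator: 8×5118 − 216×189 = 120
Denominator: √[(47440 − 46656)(36392 − 35721)] = √[784 × 671] = 725.3027
r = 120 / 725.3027 ≈ 0.1654

0.1654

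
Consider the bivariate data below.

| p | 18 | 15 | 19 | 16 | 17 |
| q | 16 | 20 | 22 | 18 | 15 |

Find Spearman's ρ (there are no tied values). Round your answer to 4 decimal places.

Rank p: 4, 1, 5, 2, 3
Rank q: 2, 4, 5, 3, 1
d = rank(p) − rank(q): 2, -3, 0, -1, 2; Σd² = 18
ρ = 1 − 6Σd² / [n(n²−1)] = 1 − 6×18 / (5×24) = 1 − 108/120 ≈ 0.1000

0.1000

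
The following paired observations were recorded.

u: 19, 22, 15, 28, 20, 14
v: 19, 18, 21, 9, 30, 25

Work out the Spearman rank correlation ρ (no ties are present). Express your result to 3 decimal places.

-0.657

Rank u: 3, 5, 2, 6, 4, 1
Rank v: 3, 2, 4, 1, 6, 5
d = rank(u) − rank(v): 0, 3, -2, 5, -2, -4; Σd² = 58
ρ = 1 − 6Σd² / [n(n²−1)] = 1 − 6×58 / (6×35) = 1 − 348/210 ≈ -0.657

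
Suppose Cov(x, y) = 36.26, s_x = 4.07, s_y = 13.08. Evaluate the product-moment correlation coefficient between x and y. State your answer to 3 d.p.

r = Cov(x,y) / (s_x · s_y) = 36.26 / (4.07 × 13.08)
  = 36.26 / 53.2356 ≈ 0.681

0.681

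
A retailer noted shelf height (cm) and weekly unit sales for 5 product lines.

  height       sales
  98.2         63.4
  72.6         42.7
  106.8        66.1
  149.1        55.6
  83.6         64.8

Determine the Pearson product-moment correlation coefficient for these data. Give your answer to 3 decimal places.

0.201

n = 5, Σx = 510.3, Σy = 292.6, Σx² = 55540.01, Σy² = 17502.46, Σxy = 30092.62
nΣxy − ΣxΣy = 150463.1 − 149313.78 = 1149.32
nΣx² − (Σx)² = 277700.05 − 260406.09 = 17293.96; nΣy² − (Σy)² = 87512.3 − 85614.76 = 1897.54
r = 1149.32 / √(17293.96 × 1897.54) = 1149.32 / 5728.5234 ≈ 0.201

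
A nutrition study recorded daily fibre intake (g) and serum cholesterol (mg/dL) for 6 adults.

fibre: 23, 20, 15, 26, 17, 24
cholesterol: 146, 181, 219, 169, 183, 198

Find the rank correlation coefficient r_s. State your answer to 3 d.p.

Rank fibre: 4, 3, 1, 6, 2, 5
Rank cholesterol: 1, 3, 6, 2, 4, 5
d = rank(fibre) − rank(cholesterol): 3, 0, -5, 4, -2, 0; Σd² = 54
ρ = 1 − 6Σd² / [n(n²−1)] = 1 − 6×54 / (6×35) = 1 − 324/210 ≈ -0.543

-0.543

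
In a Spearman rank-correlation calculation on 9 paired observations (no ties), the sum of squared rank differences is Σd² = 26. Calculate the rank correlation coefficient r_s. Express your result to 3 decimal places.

0.783

ρ = 1 − 6Σd² / [n(n²−1)] = 1 − 6×26 / (9×80)
  = 1 − 156/720 = 1 − 0.2167 ≈ 0.783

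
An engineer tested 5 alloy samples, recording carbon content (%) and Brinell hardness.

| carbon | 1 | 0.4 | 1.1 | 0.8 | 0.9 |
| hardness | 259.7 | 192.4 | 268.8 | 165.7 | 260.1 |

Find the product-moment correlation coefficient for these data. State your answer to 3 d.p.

n = 5, Σx = 4.2, Σy = 1146.7, Σx² = 3.82, Σy² = 271823.79, Σxy = 998.99
nΣxy − ΣxΣy = 4994.95 − 4816.14 = 178.81
nΣx² − (Σx)² = 19.1 − 17.64 = 1.46; nΣy² − (Σy)² = 1359118.95 − 1314920.89 = 44198.06
r = 178.81 / √(1.46 × 44198.06) = 178.81 / 254.0259 ≈ 0.704

0.704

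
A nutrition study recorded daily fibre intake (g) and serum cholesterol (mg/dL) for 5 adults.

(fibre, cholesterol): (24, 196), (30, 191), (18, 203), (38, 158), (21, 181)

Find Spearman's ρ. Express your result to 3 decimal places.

-0.700

Rank fibre: 3, 4, 1, 5, 2
Rank cholesterol: 4, 3, 5, 1, 2
d = rank(fibre) − rank(cholesterol): -1, 1, -4, 4, 0; Σd² = 34
ρ = 1 − 6Σd² / [n(n²−1)] = 1 − 6×34 / (5×24) = 1 − 204/120 ≈ -0.700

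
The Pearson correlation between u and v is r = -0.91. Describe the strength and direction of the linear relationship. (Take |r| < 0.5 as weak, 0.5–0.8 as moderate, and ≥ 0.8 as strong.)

strong negative

r = -0.91 < 0 so the relationship is negative.
|r| = 0.91, which falls in the strong range.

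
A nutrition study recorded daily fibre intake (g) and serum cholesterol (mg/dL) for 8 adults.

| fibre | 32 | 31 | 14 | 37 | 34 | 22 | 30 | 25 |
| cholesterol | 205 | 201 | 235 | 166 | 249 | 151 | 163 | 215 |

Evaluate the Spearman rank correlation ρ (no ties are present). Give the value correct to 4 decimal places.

0.0714

Rank fibre: 6, 5, 1, 8, 7, 2, 4, 3
Rank cholesterol: 5, 4, 7, 3, 8, 1, 2, 6
d = rank(fibre) − rank(cholesterol): 1, 1, -6, 5, -1, 1, 2, -3; Σd² = 78
ρ = 1 − 6Σd² / [n(n²−1)] = 1 − 6×78 / (8×63) = 1 − 468/504 ≈ 0.0714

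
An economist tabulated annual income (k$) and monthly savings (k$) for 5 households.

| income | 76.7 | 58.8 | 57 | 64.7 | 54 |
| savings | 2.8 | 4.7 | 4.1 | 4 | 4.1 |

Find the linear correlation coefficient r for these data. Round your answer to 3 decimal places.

n = 5, Σx = 311.2, Σy = 19.7, Σx² = 19691.42, Σy² = 79.55, Σxy = 1205.02
nΣxy − ΣxΣy = 6025.1 − 6130.64 = -105.54
nΣx² − (Σx)² = 98457.1 − 96845.44 = 1611.66; nΣy² − (Σy)² = 397.75 − 388.09 = 9.66
r = -105.54 / √(1611.66 × 9.66) = -105.54 / 124.7743 ≈ -0.846

-0.846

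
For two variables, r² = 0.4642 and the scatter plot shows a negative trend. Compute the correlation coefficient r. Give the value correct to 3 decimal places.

|r| = √0.4642 = 0.681
The association is negative, so r = −0.681.

-0.681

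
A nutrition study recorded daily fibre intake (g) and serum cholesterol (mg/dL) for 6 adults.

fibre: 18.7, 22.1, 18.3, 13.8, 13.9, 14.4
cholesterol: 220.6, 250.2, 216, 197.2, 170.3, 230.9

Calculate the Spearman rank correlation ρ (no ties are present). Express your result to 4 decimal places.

0.7714

Rank fibre: 5, 6, 4, 1, 2, 3
Rank cholesterol: 4, 6, 3, 2, 1, 5
d = rank(fibre) − rank(cholesterol): 1, 0, 1, -1, 1, -2; Σd² = 8
ρ = 1 − 6Σd² / [n(n²−1)] = 1 − 6×8 / (6×35) = 1 − 48/210 ≈ 0.7714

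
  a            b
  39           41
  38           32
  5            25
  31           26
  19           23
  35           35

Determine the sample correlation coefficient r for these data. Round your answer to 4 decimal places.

n = 6, Σa = 167, Σb = 182, Σa² = 5537, Σb² = 5760, Σab = 5408
nΣab − ΣaΣb = 32448 − 30394 = 2054
nΣa² − (Σa)² = 33222 − 27889 = 5333; nΣb² − (Σb)² = 34560 − 33124 = 1436
r = 2054 / √(5333 × 1436) = 2054 / 2767.3431 ≈ 0.7422

0.7422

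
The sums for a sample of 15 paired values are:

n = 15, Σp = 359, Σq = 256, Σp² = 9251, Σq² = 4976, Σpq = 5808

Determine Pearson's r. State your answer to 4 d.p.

r = (nΣpq − ΣpΣq) / √[(nΣp² − (Σp)²)(nΣq² − (Σq)²)]
Numerator: 15×5808 − 359×256 = -4784
Denominator: √[(138765 − 128881)(74640 − 65536)] = √[9884 × 9104] = 9485.9863
r = -4784 / 9485.9863 ≈ -0.5043

-0.5043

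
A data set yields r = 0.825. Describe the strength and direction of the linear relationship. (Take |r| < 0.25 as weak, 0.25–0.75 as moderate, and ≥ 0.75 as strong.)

r = 0.825 > 0 so the relationship is positive.
|r| = 0.825, which falls in the strong range.

strong positive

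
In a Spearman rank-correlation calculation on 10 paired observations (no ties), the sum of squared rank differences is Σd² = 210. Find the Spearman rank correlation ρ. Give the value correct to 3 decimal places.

-0.273

ρ = 1 − 6Σd² / [n(n²−1)] = 1 − 6×210 / (10×99)
  = 1 − 1260/990 = 1 − 1.2727 ≈ -0.273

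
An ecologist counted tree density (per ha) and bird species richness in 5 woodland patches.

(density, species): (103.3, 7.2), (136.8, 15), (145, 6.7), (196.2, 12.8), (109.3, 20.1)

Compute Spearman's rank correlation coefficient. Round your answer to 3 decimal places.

Rank density: 1, 3, 4, 5, 2
Rank species: 2, 4, 1, 3, 5
d = rank(density) − rank(species): -1, -1, 3, 2, -3; Σd² = 24
ρ = 1 − 6Σd² / [n(n²−1)] = 1 − 6×24 / (5×24) = 1 − 144/120 ≈ -0.200

-0.200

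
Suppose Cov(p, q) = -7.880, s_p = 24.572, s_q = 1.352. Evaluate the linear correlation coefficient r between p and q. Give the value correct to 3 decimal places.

-0.237

r = Cov(p,q) / (s_p · s_q) = -7.880 / (24.572 × 1.352)
  = -7.880 / 33.2213 ≈ -0.237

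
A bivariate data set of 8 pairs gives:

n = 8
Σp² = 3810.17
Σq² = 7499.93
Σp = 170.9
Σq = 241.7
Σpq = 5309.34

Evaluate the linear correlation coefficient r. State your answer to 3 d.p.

0.823

r = (nΣpq − ΣpΣq) / √[(nΣp² − (Σp)²)(nΣq² − (Σq)²)]
Numerator: 8×5309.34 − 170.9×241.7 = 1168.19
Denominator: √[(30481.36 − 29206.81)(59999.44 − 58418.89)] = √[1274.55 × 1580.55] = 1419.3273
r = 1168.19 / 1419.3273 ≈ 0.823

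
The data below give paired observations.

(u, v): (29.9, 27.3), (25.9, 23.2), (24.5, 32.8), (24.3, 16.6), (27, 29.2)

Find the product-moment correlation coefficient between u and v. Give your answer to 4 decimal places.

0.2578

n = 5, Σu = 131.6, Σv = 129.1, Σu² = 3484.56, Σv² = 3487.57, Σuv = 3412.53
nΣuv − ΣuΣv = 17062.65 − 16989.56 = 73.09
nΣu² − (Σu)² = 17422.8 − 17318.56 = 104.24; nΣv² − (Σv)² = 17437.85 − 16666.81 = 771.04
r = 73.09 / √(104.24 × 771.04) = 73.09 / 283.5017 ≈ 0.2578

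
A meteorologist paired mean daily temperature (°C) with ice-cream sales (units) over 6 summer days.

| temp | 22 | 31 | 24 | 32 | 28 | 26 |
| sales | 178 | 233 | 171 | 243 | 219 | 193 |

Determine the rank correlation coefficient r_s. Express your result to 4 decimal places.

0.9429

Rank temp: 1, 5, 2, 6, 4, 3
Rank sales: 2, 5, 1, 6, 4, 3
d = rank(temp) − rank(sales): -1, 0, 1, 0, 0, 0; Σd² = 2
ρ = 1 − 6Σd² / [n(n²−1)] = 1 − 6×2 / (6×35) = 1 − 12/210 ≈ 0.9429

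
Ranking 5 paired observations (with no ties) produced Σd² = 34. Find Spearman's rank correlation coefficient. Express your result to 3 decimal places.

-0.700

ρ = 1 − 6Σd² / [n(n²−1)] = 1 − 6×34 / (5×24)
  = 1 − 204/120 = 1 − 1.7000 ≈ -0.700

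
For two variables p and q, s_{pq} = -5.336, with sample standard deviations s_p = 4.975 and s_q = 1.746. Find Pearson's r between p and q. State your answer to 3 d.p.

-0.614

r = Cov(p,q) / (s_p · s_q) = -5.336 / (4.975 × 1.746)
  = -5.336 / 8.6863 ≈ -0.614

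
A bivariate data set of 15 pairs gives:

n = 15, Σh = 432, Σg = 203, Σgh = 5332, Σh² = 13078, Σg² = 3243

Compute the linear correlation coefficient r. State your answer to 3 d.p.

-0.916

r = (nΣgh − ΣgΣh) / √[(nΣg² − (Σg)²)(nΣh² − (Σh)²)]
Numerator: 15×5332 − 203×432 = -7716
Denominator: √[(48645 − 41209)(196170 − 186624)] = √[7436 × 9546] = 8425.2036
r = -7716 / 8425.2036 ≈ -0.916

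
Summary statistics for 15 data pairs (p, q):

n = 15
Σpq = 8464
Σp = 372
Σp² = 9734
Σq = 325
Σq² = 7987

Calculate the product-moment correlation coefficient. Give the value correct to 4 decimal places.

r = (nΣpq − ΣpΣq) / √[(nΣp² − (Σp)²)(nΣq² − (Σq)²)]
Numerator: 15×8464 − 372×325 = 6060
Denominator: √[(146010 − 138384)(119805 − 105625)] = √[7626 × 14180] = 10398.8788
r = 6060 / 10398.8788 ≈ 0.5828

0.5828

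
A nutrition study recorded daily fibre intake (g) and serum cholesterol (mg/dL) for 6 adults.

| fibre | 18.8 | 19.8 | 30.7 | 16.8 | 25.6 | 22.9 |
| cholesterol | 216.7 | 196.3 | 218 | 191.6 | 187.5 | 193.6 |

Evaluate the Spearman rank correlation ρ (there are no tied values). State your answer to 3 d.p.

Rank fibre: 2, 3, 6, 1, 5, 4
Rank cholesterol: 5, 4, 6, 2, 1, 3
d = rank(fibre) − rank(cholesterol): -3, -1, 0, -1, 4, 1; Σd² = 28
ρ = 1 − 6Σd² / [n(n²−1)] = 1 − 6×28 / (6×35) = 1 − 168/210 ≈ 0.200

0.200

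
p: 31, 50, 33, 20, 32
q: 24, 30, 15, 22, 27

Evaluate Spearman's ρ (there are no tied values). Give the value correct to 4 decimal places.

0.4000

Rank p: 2, 5, 4, 1, 3
Rank q: 3, 5, 1, 2, 4
d = rank(p) − rank(q): -1, 0, 3, -1, -1; Σd² = 12
ρ = 1 − 6Σd² / [n(n²−1)] = 1 − 6×12 / (5×24) = 1 − 72/120 ≈ 0.4000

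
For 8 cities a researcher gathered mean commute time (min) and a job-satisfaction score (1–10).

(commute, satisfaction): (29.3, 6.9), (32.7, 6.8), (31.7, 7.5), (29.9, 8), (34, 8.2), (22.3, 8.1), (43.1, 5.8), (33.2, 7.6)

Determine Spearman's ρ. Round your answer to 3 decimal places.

Rank commute: 2, 5, 4, 3, 7, 1, 8, 6
Rank satisfaction: 3, 2, 4, 6, 8, 7, 1, 5
d = rank(commute) − rank(satisfaction): -1, 3, 0, -3, -1, -6, 7, 1; Σd² = 106
ρ = 1 − 6Σd² / [n(n²−1)] = 1 − 6×106 / (8×63) = 1 − 636/504 ≈ -0.262

-0.262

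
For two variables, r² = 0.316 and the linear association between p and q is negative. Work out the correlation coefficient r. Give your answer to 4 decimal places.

-0.5621

|r| = √0.316 = 0.5621
The association is negative, so r = −0.5621.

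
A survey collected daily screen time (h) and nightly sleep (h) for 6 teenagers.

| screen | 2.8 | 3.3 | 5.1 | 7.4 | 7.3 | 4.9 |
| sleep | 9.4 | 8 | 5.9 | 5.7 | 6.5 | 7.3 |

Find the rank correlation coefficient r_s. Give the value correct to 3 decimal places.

Rank screen: 1, 2, 4, 6, 5, 3
Rank sleep: 6, 5, 2, 1, 3, 4
d = rank(screen) − rank(sleep): -5, -3, 2, 5, 2, -1; Σd² = 68
ρ = 1 − 6Σd² / [n(n²−1)] = 1 − 6×68 / (6×35) = 1 − 408/210 ≈ -0.943

-0.943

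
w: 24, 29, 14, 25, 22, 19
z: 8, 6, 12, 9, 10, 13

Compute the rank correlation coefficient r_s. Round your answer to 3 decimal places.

Rank w: 4, 6, 1, 5, 3, 2
Rank z: 2, 1, 5, 3, 4, 6
d = rank(w) − rank(z): 2, 5, -4, 2, -1, -4; Σd² = 66
ρ = 1 − 6Σd² / [n(n²−1)] = 1 − 6×66 / (6×35) = 1 − 396/210 ≈ -0.886

-0.886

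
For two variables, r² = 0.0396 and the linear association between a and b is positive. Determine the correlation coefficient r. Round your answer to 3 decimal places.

|r| = √0.0396 = 0.199
The association is positive, so r = 0.199.

0.199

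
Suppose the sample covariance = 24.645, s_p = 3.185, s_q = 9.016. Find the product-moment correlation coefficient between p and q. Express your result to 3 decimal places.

0.858

r = Cov(p,q) / (s_p · s_q) = 24.645 / (3.185 × 9.016)
  = 24.645 / 28.7160 ≈ 0.858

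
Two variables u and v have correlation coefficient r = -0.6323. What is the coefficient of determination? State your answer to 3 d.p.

0.400

r² = (-0.6323)² = 0.400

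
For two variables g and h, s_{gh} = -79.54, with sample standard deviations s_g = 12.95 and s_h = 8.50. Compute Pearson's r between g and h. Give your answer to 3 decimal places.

-0.723

r = Cov(g,h) / (s_g · s_h) = -79.54 / (12.95 × 8.50)
  = -79.54 / 110.0750 ≈ -0.723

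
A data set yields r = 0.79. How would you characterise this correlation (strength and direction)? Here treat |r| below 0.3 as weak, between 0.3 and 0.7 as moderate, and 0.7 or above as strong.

r = 0.79 > 0 so the relationship is positive.
|r| = 0.79, which falls in the strong range.

strong positive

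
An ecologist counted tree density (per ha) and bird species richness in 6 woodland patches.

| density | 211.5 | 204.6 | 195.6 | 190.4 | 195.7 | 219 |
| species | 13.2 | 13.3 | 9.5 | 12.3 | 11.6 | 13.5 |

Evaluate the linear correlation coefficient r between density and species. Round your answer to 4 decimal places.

n = 6, Σx = 1216.8, Σy = 73.4, Σx² = 247364.42, Σy² = 909.48, Σxy = 14939.72
nΣxy − ΣxΣy = 89638.32 − 89313.12 = 325.2
nΣx² − (Σx)² = 1484186.52 − 1480602.24 = 3584.28; nΣy² − (Σy)² = 5456.88 − 5387.56 = 69.32
r = 325.2 / √(3584.28 × 69.32) = 325.2 / 498.4599 ≈ 0.6524

0.6524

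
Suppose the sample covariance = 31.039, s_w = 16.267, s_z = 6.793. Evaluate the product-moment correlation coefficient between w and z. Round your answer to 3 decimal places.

r = Cov(w,z) / (s_w · s_z) = 31.039 / (16.267 × 6.793)
  = 31.039 / 110.5017 ≈ 0.281

0.281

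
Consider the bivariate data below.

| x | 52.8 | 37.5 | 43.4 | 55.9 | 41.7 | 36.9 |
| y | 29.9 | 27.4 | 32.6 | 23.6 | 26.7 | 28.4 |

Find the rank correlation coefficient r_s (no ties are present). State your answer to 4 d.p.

-0.1429

Rank x: 5, 2, 4, 6, 3, 1
Rank y: 5, 3, 6, 1, 2, 4
d = rank(x) − rank(y): 0, -1, -2, 5, 1, -3; Σd² = 40
ρ = 1 − 6Σd² / [n(n²−1)] = 1 − 6×40 / (6×35) = 1 − 240/210 ≈ -0.1429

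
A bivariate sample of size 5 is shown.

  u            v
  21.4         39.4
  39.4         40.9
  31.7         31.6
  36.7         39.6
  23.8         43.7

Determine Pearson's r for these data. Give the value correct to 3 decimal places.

-0.166

n = 5, Σu = 153, Σv = 195.2, Σu² = 4928.54, Σv² = 7701.58, Σuv = 5949.72
nΣuv − ΣuΣv = 29748.6 − 29865.6 = -117
nΣu² − (Σu)² = 24642.7 − 23409 = 1233.7; nΣv² − (Σv)² = 38507.9 − 38103.04 = 404.86
r = -117 / √(1233.7 × 404.86) = -117 / 706.7360 ≈ -0.166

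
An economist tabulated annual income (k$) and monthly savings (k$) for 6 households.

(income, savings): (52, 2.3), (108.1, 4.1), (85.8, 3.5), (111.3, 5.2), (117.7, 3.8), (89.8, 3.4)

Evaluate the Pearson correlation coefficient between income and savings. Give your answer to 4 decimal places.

0.8353

n = 6, Σx = 564.7, Σy = 22.3, Σx² = 56056.27, Σy² = 87.39, Σxy = 2194.45
nΣxy − ΣxΣy = 13166.7 − 12592.81 = 573.89
nΣx² − (Σx)² = 336337.62 − 318886.09 = 17451.53; nΣy² − (Σy)² = 524.34 − 497.29 = 27.05
r = 573.89 / √(17451.53 × 27.05) = 573.89 / 687.0691 ≈ 0.8353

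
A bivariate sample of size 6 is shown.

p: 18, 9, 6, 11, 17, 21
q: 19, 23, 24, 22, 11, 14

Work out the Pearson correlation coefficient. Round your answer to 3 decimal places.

-0.832

n = 6, Σp = 82, Σq = 113, Σp² = 1292, Σq² = 2267, Σpq = 1416
nΣpq − ΣpΣq = 8496 − 9266 = -770
nΣp² − (Σp)² = 7752 − 6724 = 1028; nΣq² − (Σq)² = 13602 − 12769 = 833
r = -770 / √(1028 × 833) = -770 / 925.3778 ≈ -0.832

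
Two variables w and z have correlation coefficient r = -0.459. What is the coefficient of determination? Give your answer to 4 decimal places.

0.2107

r² = (-0.459)² = 0.2107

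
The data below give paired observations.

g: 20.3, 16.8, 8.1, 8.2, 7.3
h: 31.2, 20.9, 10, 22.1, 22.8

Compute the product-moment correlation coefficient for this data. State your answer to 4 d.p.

0.6300

n = 5, Σg = 60.7, Σh = 107, Σg² = 880.47, Σh² = 2518.5, Σgh = 1413.14
nΣgh − ΣgΣh = 7065.7 − 6494.9 = 570.8
nΣg² − (Σg)² = 4402.35 − 3684.49 = 717.86; nΣh² − (Σh)² = 12592.5 − 11449 = 1143.5
r = 570.8 / √(717.86 × 1143.5) = 570.8 / 906.0204 ≈ 0.6300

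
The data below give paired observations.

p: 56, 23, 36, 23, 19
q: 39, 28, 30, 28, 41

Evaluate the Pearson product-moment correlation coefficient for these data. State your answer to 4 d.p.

0.3101

n = 5, Σp = 157, Σq = 166, Σp² = 5851, Σq² = 5670, Σpq = 5331
nΣpq − ΣpΣq = 26655 − 26062 = 593
nΣp² − (Σp)² = 29255 − 24649 = 4606; nΣq² − (Σq)² = 28350 − 27556 = 794
r = 593 / √(4606 × 794) = 593 / 1912.3713 ≈ 0.3101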